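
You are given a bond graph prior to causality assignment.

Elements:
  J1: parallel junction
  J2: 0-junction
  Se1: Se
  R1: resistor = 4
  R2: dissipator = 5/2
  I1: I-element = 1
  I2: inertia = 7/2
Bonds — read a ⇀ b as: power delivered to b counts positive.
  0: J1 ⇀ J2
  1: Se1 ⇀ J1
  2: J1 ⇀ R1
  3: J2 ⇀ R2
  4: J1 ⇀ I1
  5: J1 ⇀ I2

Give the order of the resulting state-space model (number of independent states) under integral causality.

2  (I1, I2 all integral)

b1 →J1  (source Se1 imposes e)
b0 →J2  (common-e at J1 fixed by 1)
b2 →R1  (0-jn J1 has e-setter on 1)
b4 →I1  (J1 effort already set via bond 1)
b5 →I2  (J1 effort already set via bond 1)
b3 →R2  (J2: bond 0 brought effort, rest push out)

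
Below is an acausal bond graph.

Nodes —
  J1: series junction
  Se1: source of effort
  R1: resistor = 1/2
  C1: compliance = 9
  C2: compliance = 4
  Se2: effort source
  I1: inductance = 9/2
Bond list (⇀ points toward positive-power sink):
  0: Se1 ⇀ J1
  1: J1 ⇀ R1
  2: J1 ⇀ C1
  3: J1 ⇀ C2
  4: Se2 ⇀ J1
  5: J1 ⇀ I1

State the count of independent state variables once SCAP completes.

bond 0 →J1  (Se1 fixes effort; stroke away)
bond 4 →J1  (source Se2 imposes e)
bond 2 →J1  (C1 outputs effort q/C1)
bond 3 →J1  (C2: C, integral causality)
bond 5 →I1  (prefer integral on I1)
bond 1 →J1  (common-f at J1 fixed by 5)

3  (C1, C2, I1 all integral)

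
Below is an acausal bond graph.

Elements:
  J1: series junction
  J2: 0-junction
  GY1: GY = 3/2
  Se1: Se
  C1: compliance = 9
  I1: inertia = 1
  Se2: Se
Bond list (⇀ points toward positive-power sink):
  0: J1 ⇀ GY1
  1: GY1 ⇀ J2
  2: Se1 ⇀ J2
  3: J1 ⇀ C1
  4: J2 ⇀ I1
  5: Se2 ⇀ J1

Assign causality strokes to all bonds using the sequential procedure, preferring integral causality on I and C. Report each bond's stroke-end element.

#2 stroke at J2  (Se1 fixes effort; stroke away)
#5 stroke at J1  (Se2 fixes effort; stroke away)
#1 stroke at GY1  (J2 effort already set via bond 2)
#4 stroke at I1  (0-jn J2 has e-setter on 2)
#0 stroke at GY1  (GY GY1: same side as bond 1)
#3 stroke at J1  (common-f at J1 fixed by 0)

bond 0 |GY1
bond 1 |GY1
bond 2 |J2
bond 3 |J1
bond 4 |I1
bond 5 |J1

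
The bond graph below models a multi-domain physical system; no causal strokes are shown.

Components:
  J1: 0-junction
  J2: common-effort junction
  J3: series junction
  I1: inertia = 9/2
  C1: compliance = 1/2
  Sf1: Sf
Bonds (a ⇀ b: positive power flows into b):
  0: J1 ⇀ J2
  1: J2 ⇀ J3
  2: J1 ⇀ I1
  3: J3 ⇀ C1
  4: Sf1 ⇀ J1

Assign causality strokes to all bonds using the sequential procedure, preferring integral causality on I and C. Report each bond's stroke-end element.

#4 stroke→Sf1  (Sf1: flow source, stroke at near end)
#2 stroke→I1  (prefer integral on I1)
#0 stroke→J1  (closing 0-jn rule on J1)
#1 stroke→J2  (J2: last free bond brings effort in)
#3 stroke→J3  (1-jn J3 has f-setter on 1)

b0 →J1
b1 →J2
b2 →I1
b3 →J3
b4 →Sf1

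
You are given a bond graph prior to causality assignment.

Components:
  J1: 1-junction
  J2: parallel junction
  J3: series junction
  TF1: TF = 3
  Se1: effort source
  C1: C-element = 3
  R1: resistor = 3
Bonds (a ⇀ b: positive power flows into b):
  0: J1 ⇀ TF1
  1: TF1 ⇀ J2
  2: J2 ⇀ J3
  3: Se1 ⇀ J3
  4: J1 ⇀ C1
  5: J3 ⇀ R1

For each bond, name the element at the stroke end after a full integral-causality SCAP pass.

b0 →TF1
b1 →J2
b2 →J3
b3 →J3
b4 →J1
b5 →R1

#3 stroke at J3  (Se1: effort source, stroke at far end)
#4 stroke at J1  (C1 integral (e out))
#0 stroke at TF1  (only one flow-in slot at J1)
#1 stroke at J2  (TF1: transformer flips bond 0)
#2 stroke at J3  (0-jn J2 has e-setter on 1)
#5 stroke at R1  (J3: last free bond brings flow in)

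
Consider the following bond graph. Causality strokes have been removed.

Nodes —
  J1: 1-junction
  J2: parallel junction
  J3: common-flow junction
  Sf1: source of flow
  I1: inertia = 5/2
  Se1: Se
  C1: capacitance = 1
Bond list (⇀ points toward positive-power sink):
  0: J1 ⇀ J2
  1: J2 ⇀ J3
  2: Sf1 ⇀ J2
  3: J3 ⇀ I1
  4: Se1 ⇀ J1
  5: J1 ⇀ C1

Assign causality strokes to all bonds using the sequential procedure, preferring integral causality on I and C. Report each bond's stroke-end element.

#0 →J2
#1 →J3
#2 →Sf1
#3 →I1
#4 →J1
#5 →J1

β2 |Sf1  (Sf1 fixes flow; stroke at Sf1)
β4 |J1  (Se1 (Se) sets effort on bond)
β3 |I1  (I1 outputs flow p/I1)
β1 |J3  (common-f at J3 fixed by 3)
β0 |J2  (closing 0-jn rule on J2)
β5 |J1  (common-f at J1 fixed by 0)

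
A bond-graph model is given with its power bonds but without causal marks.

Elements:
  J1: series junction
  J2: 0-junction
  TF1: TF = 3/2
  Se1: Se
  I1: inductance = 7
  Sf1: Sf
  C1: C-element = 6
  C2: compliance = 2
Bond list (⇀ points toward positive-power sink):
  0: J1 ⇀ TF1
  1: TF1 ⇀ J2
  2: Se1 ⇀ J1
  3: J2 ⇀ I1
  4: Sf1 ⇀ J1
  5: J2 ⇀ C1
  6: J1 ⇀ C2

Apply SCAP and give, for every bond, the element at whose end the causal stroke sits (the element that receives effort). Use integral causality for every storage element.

b2 stroke at J1  (Se1: effort source, stroke at far end)
b4 stroke at Sf1  (Sf1 (Sf) sets flow on bond)
b0 stroke at J1  (J1: bond 4 brought flow, rest push out)
b6 stroke at J1  (J1: bond 4 brought flow, rest push out)
b1 stroke at TF1  (through TF1, causality passes straight; one stroke at TF1)
b3 stroke at I1  (I1 integral (f out))
b5 stroke at J2  (J2 needs exactly one e-in)

b0 →J1
b1 →TF1
b2 →J1
b3 →I1
b4 →Sf1
b5 →J2
b6 →J1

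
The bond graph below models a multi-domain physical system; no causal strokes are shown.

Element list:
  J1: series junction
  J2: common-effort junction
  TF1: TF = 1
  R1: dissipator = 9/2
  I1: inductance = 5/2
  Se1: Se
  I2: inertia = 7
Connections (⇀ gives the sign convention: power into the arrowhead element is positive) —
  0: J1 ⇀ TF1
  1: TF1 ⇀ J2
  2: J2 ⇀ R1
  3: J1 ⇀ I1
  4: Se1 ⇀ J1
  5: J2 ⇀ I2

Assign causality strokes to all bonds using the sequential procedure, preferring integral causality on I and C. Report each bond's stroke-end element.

bond 0 |J1
bond 1 |TF1
bond 2 |J2
bond 3 |I1
bond 4 |J1
bond 5 |I2

bond 4 stroke at J1  (Se1: effort source, stroke at far end)
bond 3 stroke at I1  (I1 integral (f out))
bond 0 stroke at J1  (common-f at J1 fixed by 3)
bond 1 stroke at TF1  (TF1: transformer flips bond 0)
bond 5 stroke at I2  (I2: I, integral causality)
bond 2 stroke at J2  (only one effort-in slot at J2)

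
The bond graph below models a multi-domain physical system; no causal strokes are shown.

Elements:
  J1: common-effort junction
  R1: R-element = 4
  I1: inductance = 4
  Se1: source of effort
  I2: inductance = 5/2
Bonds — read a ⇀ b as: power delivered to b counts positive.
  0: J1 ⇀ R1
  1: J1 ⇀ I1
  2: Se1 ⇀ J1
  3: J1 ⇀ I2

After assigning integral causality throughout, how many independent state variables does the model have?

2  (I1, I2 all integral)

b2 stroke→J1  (Se1 (Se) sets effort on bond)
b0 stroke→R1  (0-jn J1 has e-setter on 2)
b1 stroke→I1  (J1 effort already set via bond 2)
b3 stroke→I2  (J1 effort already set via bond 2)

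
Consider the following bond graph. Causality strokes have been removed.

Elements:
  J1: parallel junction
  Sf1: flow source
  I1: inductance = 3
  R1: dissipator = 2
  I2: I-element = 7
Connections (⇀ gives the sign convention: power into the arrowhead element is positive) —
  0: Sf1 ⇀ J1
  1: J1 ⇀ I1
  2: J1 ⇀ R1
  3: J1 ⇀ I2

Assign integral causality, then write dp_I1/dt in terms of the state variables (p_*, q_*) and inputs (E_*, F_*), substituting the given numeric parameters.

dp_I1/dt = 2*F_Sf1 - 2*p_I1/3 - 2*p_I2/7

bond 0 stroke at Sf1  (source Sf1 imposes f)
bond 1 stroke at I1  (prefer integral on I1)
bond 3 stroke at I2  (prefer integral on I2)
bond 2 stroke at J1  (J1: last free bond brings effort in)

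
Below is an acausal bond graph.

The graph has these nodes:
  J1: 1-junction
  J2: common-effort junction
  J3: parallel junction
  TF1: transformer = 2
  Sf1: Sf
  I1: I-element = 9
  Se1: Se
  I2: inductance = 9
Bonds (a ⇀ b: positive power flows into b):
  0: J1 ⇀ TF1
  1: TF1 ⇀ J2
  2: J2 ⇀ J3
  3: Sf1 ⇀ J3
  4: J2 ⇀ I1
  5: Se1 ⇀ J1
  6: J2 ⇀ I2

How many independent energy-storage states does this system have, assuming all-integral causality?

2  (I1, I2 all integral)

#3 stroke→Sf1  (Sf1: flow source, stroke at near end)
#5 stroke→J1  (Se1 fixes effort; stroke away)
#0 stroke→TF1  (J1 needs exactly one f-in)
#2 stroke→J3  (only one effort-in slot at J3)
#1 stroke→J2  (through TF1, causality passes straight; one stroke at TF1)
#4 stroke→I1  (common-e at J2 fixed by 1)
#6 stroke→I2  (J2: bond 1 brought effort, rest push out)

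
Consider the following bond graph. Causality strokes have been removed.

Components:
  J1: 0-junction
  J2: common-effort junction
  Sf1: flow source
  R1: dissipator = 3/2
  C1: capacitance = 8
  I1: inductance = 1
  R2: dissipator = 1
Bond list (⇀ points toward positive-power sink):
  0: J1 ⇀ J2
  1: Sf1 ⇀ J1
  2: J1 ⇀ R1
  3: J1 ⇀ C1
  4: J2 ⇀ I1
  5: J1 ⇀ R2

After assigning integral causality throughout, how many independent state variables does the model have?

b1 →Sf1  (Sf1 (Sf) sets flow on bond)
b3 →J1  (C1 outputs effort q/C1)
b0 →J2  (J1 effort already set via bond 3)
b2 →R1  (common-e at J1 fixed by 3)
b5 →R2  (J1: bond 3 brought effort, rest push out)
b4 →I1  (common-e at J2 fixed by 0)

2  (C1, I1 all integral)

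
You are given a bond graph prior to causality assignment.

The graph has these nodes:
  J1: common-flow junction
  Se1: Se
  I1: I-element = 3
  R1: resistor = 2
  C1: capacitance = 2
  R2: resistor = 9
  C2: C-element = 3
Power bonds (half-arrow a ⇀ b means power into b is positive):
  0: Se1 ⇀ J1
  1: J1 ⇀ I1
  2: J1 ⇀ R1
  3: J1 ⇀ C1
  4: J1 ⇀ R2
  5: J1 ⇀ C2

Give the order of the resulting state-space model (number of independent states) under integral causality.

#0 →J1  (source Se1 imposes e)
#1 →I1  (I1: I, integral causality)
#2 →J1  (J1: bond 1 brought flow, rest push out)
#3 →J1  (J1: bond 1 brought flow, rest push out)
#4 →J1  (common-f at J1 fixed by 1)
#5 →J1  (1-jn J1 has f-setter on 1)

3  (C1, C2, I1 all integral)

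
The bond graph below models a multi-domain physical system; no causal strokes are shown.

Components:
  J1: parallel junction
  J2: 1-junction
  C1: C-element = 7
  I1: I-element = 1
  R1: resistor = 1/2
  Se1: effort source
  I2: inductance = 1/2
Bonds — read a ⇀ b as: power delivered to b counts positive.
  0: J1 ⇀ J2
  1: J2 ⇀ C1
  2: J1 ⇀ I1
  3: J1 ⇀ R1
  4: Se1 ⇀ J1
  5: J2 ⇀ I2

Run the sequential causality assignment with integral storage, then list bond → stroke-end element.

bond 0 stroke→J2
bond 1 stroke→J2
bond 2 stroke→I1
bond 3 stroke→R1
bond 4 stroke→J1
bond 5 stroke→I2

β4 |J1  (Se1 (Se) sets effort on bond)
β0 |J2  (0-jn J1 has e-setter on 4)
β2 |I1  (0-jn J1 has e-setter on 4)
β3 |R1  (J1 effort already set via bond 4)
β1 |J2  (C1 integral (e out))
β5 |I2  (only one flow-in slot at J2)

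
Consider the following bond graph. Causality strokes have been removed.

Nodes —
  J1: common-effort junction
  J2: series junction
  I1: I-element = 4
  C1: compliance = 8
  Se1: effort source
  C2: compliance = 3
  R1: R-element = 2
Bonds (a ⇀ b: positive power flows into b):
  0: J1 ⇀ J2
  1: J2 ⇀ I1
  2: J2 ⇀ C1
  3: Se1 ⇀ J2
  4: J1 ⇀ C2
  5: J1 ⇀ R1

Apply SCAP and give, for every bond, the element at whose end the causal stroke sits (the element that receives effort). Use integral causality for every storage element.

#3 stroke→J2  (Se1: effort source, stroke at far end)
#1 stroke→I1  (I1 outputs flow p/I1)
#0 stroke→J2  (J2 flow already set via bond 1)
#2 stroke→J2  (1-jn J2 has f-setter on 1)
#4 stroke→J1  (C2 outputs effort q/C2)
#5 stroke→R1  (J1 effort already set via bond 4)

bond 0 stroke→J2
bond 1 stroke→I1
bond 2 stroke→J2
bond 3 stroke→J2
bond 4 stroke→J1
bond 5 stroke→R1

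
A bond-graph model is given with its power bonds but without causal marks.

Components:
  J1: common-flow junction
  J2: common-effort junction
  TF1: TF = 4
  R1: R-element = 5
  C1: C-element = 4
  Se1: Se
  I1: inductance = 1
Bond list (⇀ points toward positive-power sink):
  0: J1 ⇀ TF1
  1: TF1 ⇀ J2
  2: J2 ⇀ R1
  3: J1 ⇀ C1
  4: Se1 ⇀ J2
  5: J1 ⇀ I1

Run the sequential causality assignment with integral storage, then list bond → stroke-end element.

β4 stroke at J2  (source Se1 imposes e)
β1 stroke at TF1  (0-jn J2 has e-setter on 4)
β2 stroke at R1  (J2 effort already set via bond 4)
β0 stroke at J1  (TF1: transformer flips bond 1)
β3 stroke at J1  (C1 integral (e out))
β5 stroke at I1  (J1 needs exactly one f-in)

#0 stroke at J1
#1 stroke at TF1
#2 stroke at R1
#3 stroke at J1
#4 stroke at J2
#5 stroke at I1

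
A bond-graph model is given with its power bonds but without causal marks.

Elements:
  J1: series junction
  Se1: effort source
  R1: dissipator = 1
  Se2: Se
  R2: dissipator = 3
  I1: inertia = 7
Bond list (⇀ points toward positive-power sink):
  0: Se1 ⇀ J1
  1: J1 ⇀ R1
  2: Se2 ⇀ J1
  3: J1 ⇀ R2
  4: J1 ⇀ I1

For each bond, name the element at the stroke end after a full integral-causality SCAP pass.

b0 |J1  (source Se1 imposes e)
b2 |J1  (Se2 fixes effort; stroke away)
b4 |I1  (prefer integral on I1)
b1 |J1  (1-jn J1 has f-setter on 4)
b3 |J1  (J1 flow already set via bond 4)

bond 0 stroke→J1
bond 1 stroke→J1
bond 2 stroke→J1
bond 3 stroke→J1
bond 4 stroke→I1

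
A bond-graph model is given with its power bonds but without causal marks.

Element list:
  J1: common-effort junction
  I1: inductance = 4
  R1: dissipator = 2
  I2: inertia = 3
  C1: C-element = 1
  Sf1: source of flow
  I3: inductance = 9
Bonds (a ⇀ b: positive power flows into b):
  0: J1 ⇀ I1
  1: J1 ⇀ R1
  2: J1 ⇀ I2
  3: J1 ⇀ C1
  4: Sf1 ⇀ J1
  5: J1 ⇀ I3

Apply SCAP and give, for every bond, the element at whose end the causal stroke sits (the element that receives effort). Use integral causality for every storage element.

β0 →I1
β1 →R1
β2 →I2
β3 →J1
β4 →Sf1
β5 →I3

bond 4 stroke at Sf1  (Sf1 (Sf) sets flow on bond)
bond 0 stroke at I1  (prefer integral on I1)
bond 2 stroke at I2  (I2: I, integral causality)
bond 3 stroke at J1  (C1 integral (e out))
bond 1 stroke at R1  (common-e at J1 fixed by 3)
bond 5 stroke at I3  (J1 effort already set via bond 3)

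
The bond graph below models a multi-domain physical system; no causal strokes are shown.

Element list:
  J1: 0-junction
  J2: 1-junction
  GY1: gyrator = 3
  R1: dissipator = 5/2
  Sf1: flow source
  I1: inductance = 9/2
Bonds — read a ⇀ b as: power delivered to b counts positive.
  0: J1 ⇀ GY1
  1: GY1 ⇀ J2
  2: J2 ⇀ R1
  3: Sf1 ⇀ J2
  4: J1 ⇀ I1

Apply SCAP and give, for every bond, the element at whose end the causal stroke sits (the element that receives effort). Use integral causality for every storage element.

β0 →J1
β1 →J2
β2 →J2
β3 →Sf1
β4 →I1

#3 →Sf1  (source Sf1 imposes f)
#1 →J2  (J2 flow already set via bond 3)
#2 →J2  (J2: bond 3 brought flow, rest push out)
#0 →J1  (through GY1, causality inverts; strokes same side of GY1)
#4 →I1  (J1 effort already set via bond 0)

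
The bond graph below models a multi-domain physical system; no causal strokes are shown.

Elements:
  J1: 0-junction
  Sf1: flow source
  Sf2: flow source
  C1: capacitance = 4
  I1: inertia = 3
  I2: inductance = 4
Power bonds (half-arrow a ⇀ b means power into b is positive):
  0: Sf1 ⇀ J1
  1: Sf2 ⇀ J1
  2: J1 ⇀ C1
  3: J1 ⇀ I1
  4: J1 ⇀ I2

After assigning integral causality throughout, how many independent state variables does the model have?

b0 stroke→Sf1  (Sf1: flow source, stroke at near end)
b1 stroke→Sf2  (Sf2: flow source, stroke at near end)
b2 stroke→J1  (C1 outputs effort q/C1)
b3 stroke→I1  (J1: bond 2 brought effort, rest push out)
b4 stroke→I2  (J1 effort already set via bond 2)

3  (C1, I1, I2 all integral)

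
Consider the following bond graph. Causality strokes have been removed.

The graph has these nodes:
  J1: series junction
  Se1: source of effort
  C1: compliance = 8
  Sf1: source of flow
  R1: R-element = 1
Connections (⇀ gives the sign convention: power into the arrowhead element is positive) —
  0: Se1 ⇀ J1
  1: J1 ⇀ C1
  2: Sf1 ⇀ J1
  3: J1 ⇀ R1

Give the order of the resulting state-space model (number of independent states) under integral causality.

1  (C1 all integral)

bond 0 stroke at J1  (Se1 fixes effort; stroke away)
bond 2 stroke at Sf1  (source Sf1 imposes f)
bond 1 stroke at J1  (J1 flow already set via bond 2)
bond 3 stroke at J1  (1-jn J1 has f-setter on 2)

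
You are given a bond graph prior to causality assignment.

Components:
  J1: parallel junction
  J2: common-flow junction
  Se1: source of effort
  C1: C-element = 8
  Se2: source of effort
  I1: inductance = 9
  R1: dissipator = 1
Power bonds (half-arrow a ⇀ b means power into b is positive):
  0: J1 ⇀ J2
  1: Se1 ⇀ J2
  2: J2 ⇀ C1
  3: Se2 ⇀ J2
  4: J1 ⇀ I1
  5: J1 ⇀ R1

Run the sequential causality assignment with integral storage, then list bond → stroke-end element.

β1 |J2  (source Se1 imposes e)
β3 |J2  (Se2 (Se) sets effort on bond)
β2 |J2  (prefer integral on C1)
β0 |J1  (J2: last free bond brings flow in)
β4 |I1  (J1: bond 0 brought effort, rest push out)
β5 |R1  (J1: bond 0 brought effort, rest push out)

β0 stroke→J1
β1 stroke→J2
β2 stroke→J2
β3 stroke→J2
β4 stroke→I1
β5 stroke→R1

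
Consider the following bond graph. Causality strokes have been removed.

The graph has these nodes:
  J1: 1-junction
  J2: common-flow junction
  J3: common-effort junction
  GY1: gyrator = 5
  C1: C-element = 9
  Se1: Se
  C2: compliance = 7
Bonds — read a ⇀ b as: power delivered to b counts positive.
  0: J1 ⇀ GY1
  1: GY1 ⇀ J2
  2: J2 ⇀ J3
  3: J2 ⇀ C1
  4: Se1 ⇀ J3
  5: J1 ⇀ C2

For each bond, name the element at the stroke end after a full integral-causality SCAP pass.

bond 0 |GY1
bond 1 |GY1
bond 2 |J2
bond 3 |J2
bond 4 |J3
bond 5 |J1

b4 stroke at J3  (Se1: effort source, stroke at far end)
b2 stroke at J2  (J3: bond 4 brought effort, rest push out)
b3 stroke at J2  (C1 integral (e out))
b1 stroke at GY1  (J2: last free bond brings flow in)
b0 stroke at GY1  (GY GY1: same side as bond 1)
b5 stroke at J1  (J1 flow already set via bond 0)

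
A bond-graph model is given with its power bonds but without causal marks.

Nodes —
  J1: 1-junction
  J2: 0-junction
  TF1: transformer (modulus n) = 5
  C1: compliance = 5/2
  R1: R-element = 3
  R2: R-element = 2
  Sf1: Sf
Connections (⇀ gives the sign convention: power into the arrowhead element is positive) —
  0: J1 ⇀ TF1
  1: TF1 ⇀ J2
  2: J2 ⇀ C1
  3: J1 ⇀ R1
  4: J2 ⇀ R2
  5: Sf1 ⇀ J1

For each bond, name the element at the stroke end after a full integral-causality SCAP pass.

β5 stroke→Sf1  (Sf1 (Sf) sets flow on bond)
β0 stroke→J1  (common-f at J1 fixed by 5)
β3 stroke→J1  (1-jn J1 has f-setter on 5)
β1 stroke→TF1  (through TF1, causality passes straight; one stroke at TF1)
β2 stroke→J2  (C1: C, integral causality)
β4 stroke→R2  (J2: bond 2 brought effort, rest push out)

#0 |J1
#1 |TF1
#2 |J2
#3 |J1
#4 |R2
#5 |Sf1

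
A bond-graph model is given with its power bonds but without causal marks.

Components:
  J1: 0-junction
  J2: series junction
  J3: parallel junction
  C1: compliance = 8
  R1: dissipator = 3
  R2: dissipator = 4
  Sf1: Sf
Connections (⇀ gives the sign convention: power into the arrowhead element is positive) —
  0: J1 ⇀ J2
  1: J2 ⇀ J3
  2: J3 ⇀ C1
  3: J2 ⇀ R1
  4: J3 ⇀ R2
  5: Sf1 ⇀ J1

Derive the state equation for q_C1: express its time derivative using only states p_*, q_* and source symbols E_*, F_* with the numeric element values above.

dq_C1/dt = F_Sf1 - q_C1/32

b5 stroke at Sf1  (source Sf1 imposes f)
b0 stroke at J1  (only one effort-in slot at J1)
b1 stroke at J2  (common-f at J2 fixed by 0)
b3 stroke at J2  (common-f at J2 fixed by 0)
b2 stroke at J3  (C1 outputs effort q/C1)
b4 stroke at R2  (common-e at J3 fixed by 2)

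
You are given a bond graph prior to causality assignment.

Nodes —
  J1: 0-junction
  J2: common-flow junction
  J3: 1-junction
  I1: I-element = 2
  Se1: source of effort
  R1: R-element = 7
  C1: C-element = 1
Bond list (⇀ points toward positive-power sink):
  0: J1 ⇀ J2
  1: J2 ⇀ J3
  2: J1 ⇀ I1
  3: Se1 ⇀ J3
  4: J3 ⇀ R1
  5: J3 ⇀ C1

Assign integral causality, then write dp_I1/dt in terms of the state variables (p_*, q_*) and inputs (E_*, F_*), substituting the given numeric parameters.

dp_I1/dt = -E_Se1 - 7*p_I1/2 + q_C1

bond 3 |J3  (source Se1 imposes e)
bond 2 |I1  (I1 outputs flow p/I1)
bond 0 |J1  (J1 needs exactly one e-in)
bond 1 |J2  (1-jn J2 has f-setter on 0)
bond 4 |J3  (J3 flow already set via bond 1)
bond 5 |J3  (J3 flow already set via bond 1)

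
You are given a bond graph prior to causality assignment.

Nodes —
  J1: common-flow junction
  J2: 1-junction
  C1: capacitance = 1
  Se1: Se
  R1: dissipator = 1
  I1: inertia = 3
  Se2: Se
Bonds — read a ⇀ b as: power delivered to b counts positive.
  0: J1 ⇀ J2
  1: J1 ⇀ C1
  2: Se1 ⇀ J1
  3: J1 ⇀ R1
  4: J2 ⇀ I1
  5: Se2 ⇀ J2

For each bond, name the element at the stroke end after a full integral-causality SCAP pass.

bond 2 →J1  (Se1 fixes effort; stroke away)
bond 5 →J2  (Se2 (Se) sets effort on bond)
bond 1 →J1  (prefer integral on C1)
bond 4 →I1  (I1 integral (f out))
bond 0 →J2  (1-jn J2 has f-setter on 4)
bond 3 →J1  (common-f at J1 fixed by 0)

bond 0 |J2
bond 1 |J1
bond 2 |J1
bond 3 |J1
bond 4 |I1
bond 5 |J2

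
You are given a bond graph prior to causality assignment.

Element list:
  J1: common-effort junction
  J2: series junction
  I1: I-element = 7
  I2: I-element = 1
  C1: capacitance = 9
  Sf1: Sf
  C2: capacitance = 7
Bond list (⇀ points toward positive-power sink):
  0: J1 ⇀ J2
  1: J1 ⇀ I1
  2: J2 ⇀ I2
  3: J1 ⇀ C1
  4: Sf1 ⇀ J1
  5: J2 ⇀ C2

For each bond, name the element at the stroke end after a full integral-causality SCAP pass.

b4 →Sf1  (Sf1: flow source, stroke at near end)
b1 →I1  (I1: I, integral causality)
b2 →I2  (I2 outputs flow p/I2)
b0 →J2  (common-f at J2 fixed by 2)
b5 →J2  (1-jn J2 has f-setter on 2)
b3 →J1  (J1: last free bond brings effort in)

b0 stroke→J2
b1 stroke→I1
b2 stroke→I2
b3 stroke→J1
b4 stroke→Sf1
b5 stroke→J2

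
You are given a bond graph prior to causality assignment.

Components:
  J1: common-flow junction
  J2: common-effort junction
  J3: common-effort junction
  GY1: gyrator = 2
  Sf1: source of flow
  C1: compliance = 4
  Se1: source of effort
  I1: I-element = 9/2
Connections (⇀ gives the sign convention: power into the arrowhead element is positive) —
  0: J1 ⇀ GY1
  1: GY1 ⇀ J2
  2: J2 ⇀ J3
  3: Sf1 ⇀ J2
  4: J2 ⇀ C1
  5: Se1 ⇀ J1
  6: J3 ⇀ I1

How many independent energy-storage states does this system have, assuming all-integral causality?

2  (C1, I1 all integral)

b3 |Sf1  (Sf1 (Sf) sets flow on bond)
b5 |J1  (Se1: effort source, stroke at far end)
b0 |GY1  (only one flow-in slot at J1)
b1 |GY1  (through GY1, causality inverts; strokes same side of GY1)
b4 |J2  (prefer integral on C1)
b2 |J3  (0-jn J2 has e-setter on 4)
b6 |I1  (J3 effort already set via bond 2)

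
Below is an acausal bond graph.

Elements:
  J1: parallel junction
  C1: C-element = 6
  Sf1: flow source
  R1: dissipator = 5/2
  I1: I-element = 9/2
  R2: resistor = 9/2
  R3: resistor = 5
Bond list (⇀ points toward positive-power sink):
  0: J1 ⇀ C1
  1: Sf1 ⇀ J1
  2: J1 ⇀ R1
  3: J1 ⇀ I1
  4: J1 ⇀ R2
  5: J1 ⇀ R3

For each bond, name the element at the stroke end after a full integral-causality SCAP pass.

β1 |Sf1  (source Sf1 imposes f)
β0 |J1  (C1: C, integral causality)
β2 |R1  (J1 effort already set via bond 0)
β3 |I1  (J1 effort already set via bond 0)
β4 |R2  (common-e at J1 fixed by 0)
β5 |R3  (common-e at J1 fixed by 0)

β0 |J1
β1 |Sf1
β2 |R1
β3 |I1
β4 |R2
β5 |R3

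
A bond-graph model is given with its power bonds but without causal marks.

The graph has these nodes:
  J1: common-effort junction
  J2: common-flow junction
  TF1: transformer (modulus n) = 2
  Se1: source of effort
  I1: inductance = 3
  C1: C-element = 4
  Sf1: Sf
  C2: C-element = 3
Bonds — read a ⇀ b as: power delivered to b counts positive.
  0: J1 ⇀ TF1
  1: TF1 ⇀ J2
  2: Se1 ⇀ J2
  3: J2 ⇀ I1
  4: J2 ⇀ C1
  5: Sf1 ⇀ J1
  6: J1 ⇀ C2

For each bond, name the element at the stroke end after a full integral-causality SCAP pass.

β2 stroke→J2  (Se1 fixes effort; stroke away)
β5 stroke→Sf1  (Sf1 (Sf) sets flow on bond)
β3 stroke→I1  (I1 outputs flow p/I1)
β1 stroke→J2  (J2: bond 3 brought flow, rest push out)
β4 stroke→J2  (J2: bond 3 brought flow, rest push out)
β0 stroke→TF1  (through TF1, causality passes straight; one stroke at TF1)
β6 stroke→J1  (closing 0-jn rule on J1)

β0 |TF1
β1 |J2
β2 |J2
β3 |I1
β4 |J2
β5 |Sf1
β6 |J1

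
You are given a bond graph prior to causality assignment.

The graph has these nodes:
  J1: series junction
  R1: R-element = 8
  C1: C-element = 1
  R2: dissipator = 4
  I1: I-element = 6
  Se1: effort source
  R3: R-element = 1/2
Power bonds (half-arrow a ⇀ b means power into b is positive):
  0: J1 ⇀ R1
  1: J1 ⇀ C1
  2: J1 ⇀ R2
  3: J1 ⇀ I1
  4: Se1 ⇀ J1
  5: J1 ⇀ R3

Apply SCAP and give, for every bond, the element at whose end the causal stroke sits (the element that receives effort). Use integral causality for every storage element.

#0 stroke at J1
#1 stroke at J1
#2 stroke at J1
#3 stroke at I1
#4 stroke at J1
#5 stroke at J1

bond 4 →J1  (Se1 fixes effort; stroke away)
bond 1 →J1  (C1: C, integral causality)
bond 3 →I1  (prefer integral on I1)
bond 0 →J1  (J1: bond 3 brought flow, rest push out)
bond 2 →J1  (J1: bond 3 brought flow, rest push out)
bond 5 →J1  (common-f at J1 fixed by 3)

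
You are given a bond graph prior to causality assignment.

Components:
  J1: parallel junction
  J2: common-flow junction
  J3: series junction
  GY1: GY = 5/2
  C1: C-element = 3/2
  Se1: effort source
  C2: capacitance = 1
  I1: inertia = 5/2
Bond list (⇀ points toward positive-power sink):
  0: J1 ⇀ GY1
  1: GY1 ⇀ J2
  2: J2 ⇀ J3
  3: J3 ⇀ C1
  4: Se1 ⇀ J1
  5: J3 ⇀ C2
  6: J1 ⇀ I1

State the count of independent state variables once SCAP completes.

3  (C1, C2, I1 all integral)

#4 |J1  (Se1 (Se) sets effort on bond)
#0 |GY1  (0-jn J1 has e-setter on 4)
#6 |I1  (common-e at J1 fixed by 4)
#1 |GY1  (GY1 both-in/both-out from 0)
#2 |J2  (J2 flow already set via bond 1)
#3 |J3  (common-f at J3 fixed by 2)
#5 |J3  (J3: bond 2 brought flow, rest push out)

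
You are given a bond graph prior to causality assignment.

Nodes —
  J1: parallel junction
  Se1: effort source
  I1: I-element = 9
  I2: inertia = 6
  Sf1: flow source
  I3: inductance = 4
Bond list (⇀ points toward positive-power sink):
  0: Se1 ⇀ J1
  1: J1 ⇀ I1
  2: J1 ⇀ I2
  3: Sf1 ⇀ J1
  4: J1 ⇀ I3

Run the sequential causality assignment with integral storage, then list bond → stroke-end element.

bond 0 |J1
bond 1 |I1
bond 2 |I2
bond 3 |Sf1
bond 4 |I3

#0 stroke→J1  (source Se1 imposes e)
#3 stroke→Sf1  (Sf1 (Sf) sets flow on bond)
#1 stroke→I1  (J1 effort already set via bond 0)
#2 stroke→I2  (0-jn J1 has e-setter on 0)
#4 stroke→I3  (J1 effort already set via bond 0)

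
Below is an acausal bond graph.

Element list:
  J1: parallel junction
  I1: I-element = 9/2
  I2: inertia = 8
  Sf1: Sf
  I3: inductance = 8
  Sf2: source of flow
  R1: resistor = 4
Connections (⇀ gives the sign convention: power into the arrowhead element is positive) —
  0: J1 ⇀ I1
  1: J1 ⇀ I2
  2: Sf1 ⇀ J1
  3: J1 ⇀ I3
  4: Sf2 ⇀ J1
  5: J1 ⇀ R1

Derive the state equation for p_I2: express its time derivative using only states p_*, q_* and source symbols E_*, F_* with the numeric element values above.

dp_I2/dt = 4*F_Sf1 + 4*F_Sf2 - 8*p_I1/9 - p_I2/2 - p_I3/2

b2 stroke at Sf1  (source Sf1 imposes f)
b4 stroke at Sf2  (Sf2: flow source, stroke at near end)
b0 stroke at I1  (I1 outputs flow p/I1)
b1 stroke at I2  (prefer integral on I2)
b3 stroke at I3  (I3 integral (f out))
b5 stroke at J1  (only one effort-in slot at J1)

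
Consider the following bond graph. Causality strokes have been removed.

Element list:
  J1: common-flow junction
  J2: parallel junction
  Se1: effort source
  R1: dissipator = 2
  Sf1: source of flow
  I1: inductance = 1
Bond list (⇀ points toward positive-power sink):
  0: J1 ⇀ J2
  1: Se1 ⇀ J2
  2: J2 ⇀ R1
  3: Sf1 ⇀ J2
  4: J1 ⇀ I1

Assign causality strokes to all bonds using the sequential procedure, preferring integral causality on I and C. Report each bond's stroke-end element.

b0 |J1
b1 |J2
b2 |R1
b3 |Sf1
b4 |I1

β1 |J2  (Se1 (Se) sets effort on bond)
β3 |Sf1  (Sf1 fixes flow; stroke at Sf1)
β0 |J1  (J2: bond 1 brought effort, rest push out)
β2 |R1  (common-e at J2 fixed by 1)
β4 |I1  (J1 needs exactly one f-in)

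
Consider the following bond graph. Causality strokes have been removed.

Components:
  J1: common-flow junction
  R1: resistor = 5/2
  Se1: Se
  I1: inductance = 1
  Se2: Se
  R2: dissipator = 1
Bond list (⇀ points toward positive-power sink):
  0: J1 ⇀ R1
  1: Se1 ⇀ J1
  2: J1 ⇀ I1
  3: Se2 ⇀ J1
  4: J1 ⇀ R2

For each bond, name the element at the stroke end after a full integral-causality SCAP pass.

β0 stroke at J1
β1 stroke at J1
β2 stroke at I1
β3 stroke at J1
β4 stroke at J1

β1 stroke at J1  (Se1: effort source, stroke at far end)
β3 stroke at J1  (Se2: effort source, stroke at far end)
β2 stroke at I1  (I1 outputs flow p/I1)
β0 stroke at J1  (J1 flow already set via bond 2)
β4 stroke at J1  (J1: bond 2 brought flow, rest push out)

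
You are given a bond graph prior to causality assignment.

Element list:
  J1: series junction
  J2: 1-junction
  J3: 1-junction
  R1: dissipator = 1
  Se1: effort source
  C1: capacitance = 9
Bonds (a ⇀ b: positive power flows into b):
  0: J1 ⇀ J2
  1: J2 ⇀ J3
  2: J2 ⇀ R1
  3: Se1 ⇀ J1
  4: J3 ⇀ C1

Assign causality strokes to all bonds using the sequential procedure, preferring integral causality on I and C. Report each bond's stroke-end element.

β0 |J2
β1 |J2
β2 |R1
β3 |J1
β4 |J3

#3 →J1  (source Se1 imposes e)
#0 →J2  (J1 needs exactly one f-in)
#4 →J3  (prefer integral on C1)
#1 →J2  (only one flow-in slot at J3)
#2 →R1  (only one flow-in slot at J2)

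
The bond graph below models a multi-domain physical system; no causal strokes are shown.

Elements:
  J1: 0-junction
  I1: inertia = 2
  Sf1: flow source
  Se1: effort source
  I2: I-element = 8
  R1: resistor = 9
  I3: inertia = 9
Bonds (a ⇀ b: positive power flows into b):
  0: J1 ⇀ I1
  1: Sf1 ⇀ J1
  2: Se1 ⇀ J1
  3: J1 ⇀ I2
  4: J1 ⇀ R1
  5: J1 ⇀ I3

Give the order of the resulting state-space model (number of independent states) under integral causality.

b1 |Sf1  (Sf1 fixes flow; stroke at Sf1)
b2 |J1  (source Se1 imposes e)
b0 |I1  (J1: bond 2 brought effort, rest push out)
b3 |I2  (0-jn J1 has e-setter on 2)
b4 |R1  (common-e at J1 fixed by 2)
b5 |I3  (common-e at J1 fixed by 2)

3  (I1, I2, I3 all integral)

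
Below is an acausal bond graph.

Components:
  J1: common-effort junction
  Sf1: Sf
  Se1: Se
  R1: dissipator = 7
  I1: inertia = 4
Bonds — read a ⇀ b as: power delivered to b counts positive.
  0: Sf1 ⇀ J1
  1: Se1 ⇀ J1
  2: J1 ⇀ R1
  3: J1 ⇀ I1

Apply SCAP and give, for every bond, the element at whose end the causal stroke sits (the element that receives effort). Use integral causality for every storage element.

#0 |Sf1  (Sf1: flow source, stroke at near end)
#1 |J1  (Se1 fixes effort; stroke away)
#2 |R1  (0-jn J1 has e-setter on 1)
#3 |I1  (J1 effort already set via bond 1)

β0 stroke at Sf1
β1 stroke at J1
β2 stroke at R1
β3 stroke at I1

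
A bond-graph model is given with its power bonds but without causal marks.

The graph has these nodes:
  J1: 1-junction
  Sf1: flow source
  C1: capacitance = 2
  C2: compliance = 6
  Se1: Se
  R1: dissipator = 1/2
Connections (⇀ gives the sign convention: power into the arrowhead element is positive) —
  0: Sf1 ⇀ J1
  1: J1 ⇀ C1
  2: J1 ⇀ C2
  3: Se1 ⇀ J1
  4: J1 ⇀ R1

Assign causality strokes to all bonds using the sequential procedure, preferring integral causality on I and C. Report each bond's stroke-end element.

β0 stroke at Sf1
β1 stroke at J1
β2 stroke at J1
β3 stroke at J1
β4 stroke at J1

β0 stroke at Sf1  (Sf1 (Sf) sets flow on bond)
β3 stroke at J1  (Se1 fixes effort; stroke away)
β1 stroke at J1  (J1: bond 0 brought flow, rest push out)
β2 stroke at J1  (J1 flow already set via bond 0)
β4 stroke at J1  (J1 flow already set via bond 0)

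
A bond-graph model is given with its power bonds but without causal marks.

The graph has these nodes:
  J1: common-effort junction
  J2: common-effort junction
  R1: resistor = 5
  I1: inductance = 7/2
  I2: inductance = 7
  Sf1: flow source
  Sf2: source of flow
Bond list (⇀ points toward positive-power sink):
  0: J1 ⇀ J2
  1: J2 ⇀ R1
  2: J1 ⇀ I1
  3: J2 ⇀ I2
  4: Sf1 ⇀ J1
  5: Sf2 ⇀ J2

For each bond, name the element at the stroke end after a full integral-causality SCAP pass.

#4 →Sf1  (Sf1: flow source, stroke at near end)
#5 →Sf2  (Sf2: flow source, stroke at near end)
#2 →I1  (I1: I, integral causality)
#0 →J1  (only one effort-in slot at J1)
#3 →I2  (I2 integral (f out))
#1 →J2  (closing 0-jn rule on J2)

bond 0 |J1
bond 1 |J2
bond 2 |I1
bond 3 |I2
bond 4 |Sf1
bond 5 |Sf2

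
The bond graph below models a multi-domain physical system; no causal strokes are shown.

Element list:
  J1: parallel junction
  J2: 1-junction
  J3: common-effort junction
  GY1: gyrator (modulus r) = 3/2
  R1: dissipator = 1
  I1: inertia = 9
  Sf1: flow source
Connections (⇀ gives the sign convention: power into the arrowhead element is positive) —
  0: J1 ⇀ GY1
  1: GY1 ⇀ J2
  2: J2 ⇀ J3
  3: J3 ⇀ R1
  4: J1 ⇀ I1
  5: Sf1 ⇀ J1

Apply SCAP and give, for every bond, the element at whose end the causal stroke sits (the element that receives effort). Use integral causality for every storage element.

β0 |J1
β1 |J2
β2 |J3
β3 |R1
β4 |I1
β5 |Sf1

β5 stroke at Sf1  (Sf1: flow source, stroke at near end)
β4 stroke at I1  (I1: I, integral causality)
β0 stroke at J1  (J1: last free bond brings effort in)
β1 stroke at J2  (GY1 both-in/both-out from 0)
β2 stroke at J3  (J2: last free bond brings flow in)
β3 stroke at R1  (0-jn J3 has e-setter on 2)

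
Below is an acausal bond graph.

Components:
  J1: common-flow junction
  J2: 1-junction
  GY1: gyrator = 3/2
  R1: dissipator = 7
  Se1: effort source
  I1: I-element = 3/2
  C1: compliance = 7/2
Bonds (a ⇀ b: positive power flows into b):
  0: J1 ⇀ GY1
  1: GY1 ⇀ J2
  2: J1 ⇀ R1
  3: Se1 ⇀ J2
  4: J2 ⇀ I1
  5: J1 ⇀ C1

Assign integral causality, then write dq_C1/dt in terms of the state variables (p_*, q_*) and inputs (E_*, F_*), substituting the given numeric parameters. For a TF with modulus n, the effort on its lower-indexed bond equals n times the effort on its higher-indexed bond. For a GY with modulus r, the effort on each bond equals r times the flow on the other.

#3 |J2  (Se1: effort source, stroke at far end)
#4 |I1  (I1: I, integral causality)
#1 |J2  (1-jn J2 has f-setter on 4)
#0 |J1  (GY GY1: same side as bond 1)
#5 |J1  (C1 outputs effort q/C1)
#2 |R1  (closing 1-jn rule on J1)

dq_C1/dt = -p_I1/7 - 2*q_C1/49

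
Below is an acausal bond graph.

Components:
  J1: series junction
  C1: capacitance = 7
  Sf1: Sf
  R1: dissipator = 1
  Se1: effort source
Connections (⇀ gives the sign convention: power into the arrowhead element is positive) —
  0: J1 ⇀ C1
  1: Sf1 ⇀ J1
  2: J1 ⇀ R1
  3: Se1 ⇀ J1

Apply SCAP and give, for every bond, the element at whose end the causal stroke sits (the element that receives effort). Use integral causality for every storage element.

β1 stroke→Sf1  (Sf1 (Sf) sets flow on bond)
β3 stroke→J1  (Se1 fixes effort; stroke away)
β0 stroke→J1  (common-f at J1 fixed by 1)
β2 stroke→J1  (1-jn J1 has f-setter on 1)

bond 0 |J1
bond 1 |Sf1
bond 2 |J1
bond 3 |J1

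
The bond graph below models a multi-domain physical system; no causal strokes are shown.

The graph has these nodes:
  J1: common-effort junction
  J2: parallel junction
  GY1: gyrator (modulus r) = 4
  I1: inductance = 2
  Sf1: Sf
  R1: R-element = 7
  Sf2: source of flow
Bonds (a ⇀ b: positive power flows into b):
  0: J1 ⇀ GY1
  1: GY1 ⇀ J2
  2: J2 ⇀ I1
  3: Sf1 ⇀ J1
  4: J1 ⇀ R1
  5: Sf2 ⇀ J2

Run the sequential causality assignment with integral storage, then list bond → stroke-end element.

β3 |Sf1  (Sf1 fixes flow; stroke at Sf1)
β5 |Sf2  (source Sf2 imposes f)
β2 |I1  (I1 integral (f out))
β1 |J2  (only one effort-in slot at J2)
β0 |J1  (GY1: gyrator matches bond 1)
β4 |R1  (0-jn J1 has e-setter on 0)

bond 0 stroke at J1
bond 1 stroke at J2
bond 2 stroke at I1
bond 3 stroke at Sf1
bond 4 stroke at R1
bond 5 stroke at Sf2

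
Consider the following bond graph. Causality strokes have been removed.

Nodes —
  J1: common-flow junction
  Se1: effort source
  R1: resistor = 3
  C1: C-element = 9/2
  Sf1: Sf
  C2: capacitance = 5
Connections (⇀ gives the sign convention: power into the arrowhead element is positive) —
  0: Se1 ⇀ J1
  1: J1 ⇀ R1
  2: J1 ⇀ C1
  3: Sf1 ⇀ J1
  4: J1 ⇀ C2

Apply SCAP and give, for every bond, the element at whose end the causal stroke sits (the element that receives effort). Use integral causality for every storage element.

#0 stroke→J1  (Se1 fixes effort; stroke away)
#3 stroke→Sf1  (Sf1 (Sf) sets flow on bond)
#1 stroke→J1  (1-jn J1 has f-setter on 3)
#2 stroke→J1  (J1 flow already set via bond 3)
#4 stroke→J1  (J1 flow already set via bond 3)

β0 stroke→J1
β1 stroke→J1
β2 stroke→J1
β3 stroke→Sf1
β4 stroke→J1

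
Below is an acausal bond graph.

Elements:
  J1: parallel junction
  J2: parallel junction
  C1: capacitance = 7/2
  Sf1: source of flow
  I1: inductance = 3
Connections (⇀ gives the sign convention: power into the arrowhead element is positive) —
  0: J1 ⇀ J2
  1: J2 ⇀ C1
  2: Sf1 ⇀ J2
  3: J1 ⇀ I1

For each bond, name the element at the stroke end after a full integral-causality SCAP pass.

β0 stroke→J1
β1 stroke→J2
β2 stroke→Sf1
β3 stroke→I1

β2 →Sf1  (Sf1 (Sf) sets flow on bond)
β1 →J2  (prefer integral on C1)
β0 →J1  (0-jn J2 has e-setter on 1)
β3 →I1  (0-jn J1 has e-setter on 0)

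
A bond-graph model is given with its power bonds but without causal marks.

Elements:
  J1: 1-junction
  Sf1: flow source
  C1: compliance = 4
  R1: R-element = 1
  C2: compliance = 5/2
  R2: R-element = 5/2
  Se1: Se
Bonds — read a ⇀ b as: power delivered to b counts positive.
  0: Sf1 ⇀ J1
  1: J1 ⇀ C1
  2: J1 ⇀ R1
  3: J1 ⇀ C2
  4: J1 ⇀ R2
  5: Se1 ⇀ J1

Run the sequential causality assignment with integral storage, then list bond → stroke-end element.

β0 →Sf1
β1 →J1
β2 →J1
β3 →J1
β4 →J1
β5 →J1

#0 |Sf1  (Sf1 fixes flow; stroke at Sf1)
#5 |J1  (Se1 fixes effort; stroke away)
#1 |J1  (J1 flow already set via bond 0)
#2 |J1  (J1 flow already set via bond 0)
#3 |J1  (J1 flow already set via bond 0)
#4 |J1  (J1: bond 0 brought flow, rest push out)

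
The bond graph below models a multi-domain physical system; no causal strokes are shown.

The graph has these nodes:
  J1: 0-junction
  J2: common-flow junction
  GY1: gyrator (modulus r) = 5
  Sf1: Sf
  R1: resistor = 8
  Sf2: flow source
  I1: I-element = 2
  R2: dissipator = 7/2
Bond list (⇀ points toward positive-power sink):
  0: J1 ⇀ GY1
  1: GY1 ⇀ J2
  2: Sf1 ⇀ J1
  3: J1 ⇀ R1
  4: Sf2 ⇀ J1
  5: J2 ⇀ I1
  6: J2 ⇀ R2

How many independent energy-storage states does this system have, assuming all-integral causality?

1  (I1 all integral)

bond 2 stroke→Sf1  (Sf1 (Sf) sets flow on bond)
bond 4 stroke→Sf2  (Sf2 fixes flow; stroke at Sf2)
bond 5 stroke→I1  (prefer integral on I1)
bond 1 stroke→J2  (J2 flow already set via bond 5)
bond 6 stroke→J2  (common-f at J2 fixed by 5)
bond 0 stroke→J1  (GY GY1: same side as bond 1)
bond 3 stroke→R1  (0-jn J1 has e-setter on 0)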